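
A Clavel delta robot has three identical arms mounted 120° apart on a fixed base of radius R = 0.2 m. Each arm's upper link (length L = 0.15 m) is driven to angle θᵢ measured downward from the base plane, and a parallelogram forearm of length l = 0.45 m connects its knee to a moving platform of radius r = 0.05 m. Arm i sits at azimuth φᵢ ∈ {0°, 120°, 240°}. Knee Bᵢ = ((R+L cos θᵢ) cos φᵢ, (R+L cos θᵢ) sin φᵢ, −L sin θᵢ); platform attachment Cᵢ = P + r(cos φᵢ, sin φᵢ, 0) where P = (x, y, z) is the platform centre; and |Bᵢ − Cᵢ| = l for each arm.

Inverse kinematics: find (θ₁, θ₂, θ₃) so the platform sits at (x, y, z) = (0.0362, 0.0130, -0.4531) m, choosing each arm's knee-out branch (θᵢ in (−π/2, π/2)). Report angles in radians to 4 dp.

θ₁ = 0.5237, θ₂ = 0.6981, θ₃ = 0.7855

arm 1 (φ=0.0°): x'=0.0362, y'=0.0130
  A cos θ + B sin θ = C:  0.1138·cos θ + -0.4531·sin θ = -0.1281
  γ=atan2(-0.4531,0.1138)=-1.3247;  ψ=arccos(-0.2741)=1.8485;  θ1=γ+ψ≈0.5237
arm 2 (φ=120.0°): x'=-0.0068, y'=-0.0379
  A cos θ + B sin θ = C:  0.1568·cos θ + -0.4531·sin θ = -0.1711
  √(A²+B²)=0.4795;  θ2 = -1.2376+1.9357 ≈ 0.6981
arm 3 (φ=240.0°): x'=-0.0294, y'=0.0249
  A=0.1794, B=-0.4531, C=(l²−L²−A²−y'²−z²)/(2L)=-0.1936
  θ3 = atan2(B,A) + arccos(C/0.4873) = 0.7855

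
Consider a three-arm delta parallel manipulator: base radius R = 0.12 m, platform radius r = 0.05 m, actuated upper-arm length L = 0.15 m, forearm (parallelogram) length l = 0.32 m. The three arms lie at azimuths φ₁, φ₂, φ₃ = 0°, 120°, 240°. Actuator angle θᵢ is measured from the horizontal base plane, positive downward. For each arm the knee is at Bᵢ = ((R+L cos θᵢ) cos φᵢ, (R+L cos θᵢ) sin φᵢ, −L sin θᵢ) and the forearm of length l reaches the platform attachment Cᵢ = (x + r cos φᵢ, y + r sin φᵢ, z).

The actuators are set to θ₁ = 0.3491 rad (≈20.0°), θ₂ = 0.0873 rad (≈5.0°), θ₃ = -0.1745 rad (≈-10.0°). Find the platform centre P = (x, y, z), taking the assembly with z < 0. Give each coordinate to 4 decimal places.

(-0.0453, -0.0247, -0.2414)

O1 = (0.2110·cos0.0°, 0.2110·sin0.0°, -0.0513) = (0.2110, 0.0000, -0.0513)
arm 2 at φ=120.0°: ρ2 = 0.2194;  O2 = (-0.1097, 0.1900, -0.0131)
φ3=240.0°: virtual centre (-0.1089, -0.1886, 0.0260), radius l
|O₂|²−|O₁|² = 0.0012;  |O₃|²−|O₁|² = 0.0009
plane₁₂: -0.6413x+0.3801y+0.0765z = 0.0012
Cramer: x(z) = -0.0017+0.1807z;  y(z) = 0.0003+0.1037z
into |P−O₁|² = l²: 1.0434z² + 0.0258z + -0.0546 = 0;  Δ = 0.2284;  z = -0.2414 or 0.2166 → z<0 root = -0.2414
x = -0.0453, y = -0.0247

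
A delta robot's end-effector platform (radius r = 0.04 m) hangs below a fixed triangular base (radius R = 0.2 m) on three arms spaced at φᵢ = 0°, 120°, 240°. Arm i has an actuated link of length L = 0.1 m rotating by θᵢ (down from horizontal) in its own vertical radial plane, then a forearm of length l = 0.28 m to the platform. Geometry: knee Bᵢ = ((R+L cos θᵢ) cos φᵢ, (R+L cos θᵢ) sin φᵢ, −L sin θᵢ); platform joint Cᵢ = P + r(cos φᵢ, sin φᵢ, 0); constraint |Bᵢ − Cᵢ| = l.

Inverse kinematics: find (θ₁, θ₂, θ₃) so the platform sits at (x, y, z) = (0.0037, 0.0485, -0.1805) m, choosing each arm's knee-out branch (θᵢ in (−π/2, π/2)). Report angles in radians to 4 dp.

θ₁ = 0.5233, θ₂ = 0.0880, θ₃ = 0.9598

φ1=0.0° → target in arm frame (0.0037, 0.0485)
  e−x'=0.1563;  (l²−L²−(e−x')²−y'²−z²)/2L = 0.0452
  γ=atan2(-0.1805,0.1563)=-0.8571;  ψ=arccos(0.1893)=1.3804;  θ1=γ+ψ≈0.5233
φ2=120.0° → target in arm frame (0.0402, -0.0275)
  e−x'=0.1198;  (l²−L²−(e−x')²−y'²−z²)/2L = 0.1035
  √(A²+B²)=0.2167;  θ2 = -0.9847+1.0727 ≈ 0.0880
φ3=240.0° → target in arm frame (-0.0439, -0.0210)
  A=0.2039, B=-0.1805, C=(l²−L²−A²−y'²−z²)/(2L)=-0.0309
  √(A²+B²)=0.2723;  θ3 = -0.7247+1.6845 ≈ 0.9598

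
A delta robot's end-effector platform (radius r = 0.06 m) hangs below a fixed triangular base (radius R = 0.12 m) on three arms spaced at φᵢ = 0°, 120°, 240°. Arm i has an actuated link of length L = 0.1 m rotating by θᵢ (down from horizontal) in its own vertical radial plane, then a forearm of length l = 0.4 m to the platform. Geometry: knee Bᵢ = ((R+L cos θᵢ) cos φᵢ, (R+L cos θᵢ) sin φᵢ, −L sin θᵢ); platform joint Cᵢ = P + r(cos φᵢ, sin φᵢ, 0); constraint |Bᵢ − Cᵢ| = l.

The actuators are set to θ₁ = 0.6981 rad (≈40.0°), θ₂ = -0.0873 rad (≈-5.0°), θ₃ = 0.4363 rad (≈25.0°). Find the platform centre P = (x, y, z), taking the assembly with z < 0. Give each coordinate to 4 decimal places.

(-0.0895, 0.0737, -0.3859)

φ1=0.0°: virtual centre (0.1366, 0.0000, -0.0643), radius l
O2 = (0.1596·cos120.0°, 0.1596·sin120.0°, 0.0087) = (-0.0798, 0.1382, 0.0087)
φ3=240.0°: virtual centre (-0.0753, -0.1305, -0.0423), radius l
eliminate P² terms by subtracting sphere 1 from 2 and 3
linear system: -0.4328x+0.2765y = 0.0028−0.1460z; -0.4238x+-0.2609y = 0.0017−0.0440z
Cramer: x(z) = -0.0052+0.2184z;  y(z) = 0.0019-0.1861z
quadratic in z: (1.0823)z²+(0.0659)z+(-0.1358)=0, √Δ=0.7695 → z ∈ {-0.3859, 0.3250}; z = -0.3859 (taking z<0)
x = -0.0895, y = 0.0737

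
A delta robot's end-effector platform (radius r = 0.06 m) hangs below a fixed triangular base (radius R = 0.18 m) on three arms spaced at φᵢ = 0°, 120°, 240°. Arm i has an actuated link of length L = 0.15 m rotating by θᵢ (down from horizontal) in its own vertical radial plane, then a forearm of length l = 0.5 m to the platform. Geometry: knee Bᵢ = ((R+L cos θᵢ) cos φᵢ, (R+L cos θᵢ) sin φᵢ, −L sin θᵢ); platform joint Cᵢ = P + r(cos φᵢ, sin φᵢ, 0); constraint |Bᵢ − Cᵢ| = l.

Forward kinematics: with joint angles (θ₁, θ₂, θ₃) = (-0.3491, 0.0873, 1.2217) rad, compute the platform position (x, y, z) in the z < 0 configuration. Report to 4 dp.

φ1=0.0°: virtual centre (0.2610, 0.0000, 0.0513), radius l
φ2=120.0°: virtual centre (-0.1347, 0.2333, -0.0131), radius l
centre 3 = (0.1713·cos240.0°, 0.1713·sin240.0°, -0.1410) = (-0.0857, -0.1484, -0.1410)
|centre ₂|²−|centre ₁|² = 0.0020;  |centre ₃|²−|centre ₁|² = -0.0215
[-0.7913 0.4667 -0.1288]·P = 0.0020;  [-0.6932 -0.2967 -0.3845]·P = -0.0215
Cramer: x(z) = 0.0169-0.3898z;  y(z) = 0.0330-0.3851z
into |P−centre ₁|² = l²: 1.3003z² + 0.0622z + -0.1867 = 0;  Δ = 0.9750;  z = -0.4036 or 0.3558 → z<0 root = -0.4036
x = 0.1743, y = 0.1885

(0.1743, 0.1885, -0.4036)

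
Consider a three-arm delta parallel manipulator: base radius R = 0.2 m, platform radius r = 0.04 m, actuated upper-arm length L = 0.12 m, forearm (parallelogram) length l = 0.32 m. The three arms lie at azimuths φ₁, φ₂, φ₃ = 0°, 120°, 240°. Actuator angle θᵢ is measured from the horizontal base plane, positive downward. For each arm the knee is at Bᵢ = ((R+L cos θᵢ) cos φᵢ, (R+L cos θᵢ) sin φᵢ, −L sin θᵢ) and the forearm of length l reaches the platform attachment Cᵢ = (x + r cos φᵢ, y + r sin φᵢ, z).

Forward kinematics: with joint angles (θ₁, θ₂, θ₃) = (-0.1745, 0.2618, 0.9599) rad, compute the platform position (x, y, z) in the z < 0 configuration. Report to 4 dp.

(0.0558, 0.0515, -0.2035)

S1 = (0.2782·cos0.0°, 0.2782·sin0.0°, 0.0208) = (0.2782, 0.0000, 0.0208)
S2 = (0.2759·cos120.0°, 0.2759·sin120.0°, -0.0311) = (-0.1380, 0.2389, -0.0311)
arm 3 at φ=240.0°: ρ3 = 0.2288;  S3 = (-0.1144, -0.1982, -0.0983)
eliminate P² terms by subtracting sphere 1 from 2 and 3
linear system: -0.8323x+0.4779y = -0.0007−-0.1038z; -0.7852x+-0.3963y = -0.0158−-0.2383z
Cramer: x(z) = 0.0111-0.2198z;  y(z) = 0.0178-0.1657z
sphere 1 gives Az²+Bz+C=0 with A=1.0758, B=0.0698, C=-0.0303;  B²−4AC=0.1354;  roots -0.2035, 0.1385;  negative root z = -0.2035
x = 0.0558, y = 0.0515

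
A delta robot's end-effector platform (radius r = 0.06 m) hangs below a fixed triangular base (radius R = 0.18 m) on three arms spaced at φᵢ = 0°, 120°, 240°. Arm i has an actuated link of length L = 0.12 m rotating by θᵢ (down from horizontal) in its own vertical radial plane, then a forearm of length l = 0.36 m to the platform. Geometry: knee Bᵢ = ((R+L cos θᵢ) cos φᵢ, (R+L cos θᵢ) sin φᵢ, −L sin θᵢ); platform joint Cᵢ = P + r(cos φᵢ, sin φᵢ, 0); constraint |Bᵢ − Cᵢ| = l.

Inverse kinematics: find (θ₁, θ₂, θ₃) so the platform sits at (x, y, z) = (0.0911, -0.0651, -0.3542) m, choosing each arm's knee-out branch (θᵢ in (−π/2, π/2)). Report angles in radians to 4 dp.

θ₁ = 0.2621, θ₂ = 1.2216, θ₃ = 0.6984

arm 1 (φ=0.0°): x'=0.0911, y'=-0.0651
  A=0.0289, B=-0.3542, C=(l²−L²−A²−y'²−z²)/(2L)=-0.0639
  θ1 = atan2(B,A) + arccos(C/0.3554) = 0.2621
φ2=120.0° → target in arm frame (-0.1019, -0.0463)
  e−x'=0.2219;  (l²−L²−(e−x')²−y'²−z²)/2L = -0.2569
  √(A²+B²)=0.4180;  θ2 = -1.0111+2.2327 ≈ 1.2216
rotate P by −φ3: (0.0108, 0.1114, -0.3542)
  A cos θ + B sin θ = C:  0.1092·cos θ + -0.3542·sin θ = -0.1442
  γ=atan2(-0.3542,0.1092)=-1.2718;  ψ=arccos(-0.3889)=1.9703;  θ3=γ+ψ≈0.6984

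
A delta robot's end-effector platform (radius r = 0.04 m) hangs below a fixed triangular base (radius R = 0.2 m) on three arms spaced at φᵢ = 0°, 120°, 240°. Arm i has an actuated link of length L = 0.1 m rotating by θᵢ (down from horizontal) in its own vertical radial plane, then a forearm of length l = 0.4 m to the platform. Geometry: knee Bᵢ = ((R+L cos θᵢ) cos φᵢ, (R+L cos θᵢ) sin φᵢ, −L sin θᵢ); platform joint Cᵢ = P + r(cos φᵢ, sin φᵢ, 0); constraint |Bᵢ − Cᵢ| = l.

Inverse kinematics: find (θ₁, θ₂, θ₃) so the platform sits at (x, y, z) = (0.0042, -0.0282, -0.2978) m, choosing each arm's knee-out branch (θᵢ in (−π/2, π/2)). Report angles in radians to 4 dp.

rotate P by −φ1: (0.0042, -0.0282, -0.2978)
  A cos θ + B sin θ = C:  0.1558·cos θ + -0.2978·sin θ = 0.1812
  θ1 = atan2(B,A) + arccos(C/0.3361) = -0.0875
arm 2 (φ=120.0°): x'=-0.0265, y'=0.0105
  A cos θ + B sin θ = C:  0.1865·cos θ + -0.2978·sin θ = 0.1321
  γ=atan2(-0.2978,0.1865)=-1.0112;  ψ=arccos(0.3759)=1.1855;  θ2=γ+ψ≈0.1742
φ3=240.0° → target in arm frame (0.0223, 0.0177)
  A=0.1377, B=-0.2978, C=(l²−L²−A²−y'²−z²)/(2L)=0.2102
  √(A²+B²)=0.3281;  θ3 = -1.1377+0.8753 ≈ -0.2624

θ₁ = -0.0875, θ₂ = 0.1742, θ₃ = -0.2624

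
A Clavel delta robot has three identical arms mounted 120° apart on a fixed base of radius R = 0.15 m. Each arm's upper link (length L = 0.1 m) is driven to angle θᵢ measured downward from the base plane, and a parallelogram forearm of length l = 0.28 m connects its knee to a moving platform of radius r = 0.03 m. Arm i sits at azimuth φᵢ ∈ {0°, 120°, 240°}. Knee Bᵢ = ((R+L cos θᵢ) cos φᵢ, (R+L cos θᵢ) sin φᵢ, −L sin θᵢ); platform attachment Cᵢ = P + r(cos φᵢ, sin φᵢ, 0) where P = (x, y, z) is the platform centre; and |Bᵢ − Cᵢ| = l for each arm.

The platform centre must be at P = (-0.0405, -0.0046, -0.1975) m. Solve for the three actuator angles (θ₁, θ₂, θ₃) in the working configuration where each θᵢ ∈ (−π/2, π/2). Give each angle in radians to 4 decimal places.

θ₁ = 0.6114, θ₂ = 0.0870, θ₃ = 0.0001

rotate P by −φ1: (-0.0405, -0.0046, -0.1975)
  A cos θ + B sin θ = C:  0.1605·cos θ + -0.1975·sin θ = 0.0181
  √(A²+B²)=0.2545;  θ1 = -0.8884+1.4998 ≈ 0.6114
φ2=120.0° → target in arm frame (0.0163, 0.0374)
  A=0.1037, B=-0.1975, C=(l²−L²−A²−y'²−z²)/(2L)=0.0862
  θ2 = atan2(B,A) + arccos(C/0.2231) = 0.0870
φ3=240.0° → target in arm frame (0.0242, -0.0328)
  A=0.0958, B=-0.1975, C=(l²−L²−A²−y'²−z²)/(2L)=0.0957
  θ3 = atan2(B,A) + arccos(C/0.2195) = 0.0001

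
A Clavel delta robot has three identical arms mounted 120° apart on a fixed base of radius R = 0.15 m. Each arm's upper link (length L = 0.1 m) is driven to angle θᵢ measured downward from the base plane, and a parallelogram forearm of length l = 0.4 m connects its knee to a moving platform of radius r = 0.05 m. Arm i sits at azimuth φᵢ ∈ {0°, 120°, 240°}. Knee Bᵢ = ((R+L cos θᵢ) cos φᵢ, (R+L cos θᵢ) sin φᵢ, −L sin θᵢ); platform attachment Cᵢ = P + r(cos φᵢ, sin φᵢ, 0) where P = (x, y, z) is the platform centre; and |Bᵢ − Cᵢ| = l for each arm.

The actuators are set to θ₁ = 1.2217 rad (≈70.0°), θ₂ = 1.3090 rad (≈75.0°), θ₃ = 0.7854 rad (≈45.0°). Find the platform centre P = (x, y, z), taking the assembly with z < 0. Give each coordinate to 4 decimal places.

(-0.0236, -0.0614, -0.4563)

φ1=0.0°: virtual centre (0.1342, 0.0000, -0.0940), radius l
arm 2 at φ=120.0°: e+L cos θ2 = 0.1259;  O2 = (-0.0629, 0.1090, -0.0966)
φ3=240.0°: virtual centre (-0.0854, -0.1478, -0.0707), radius l
subtract pairs → two planes through P
plane₁₂: -0.3943x+0.2180y+-0.0052z = -0.0017
Cramer: x(z) = -0.0052+0.0405z;  y(z) = -0.0170+0.0972z
into |P−O₁|² = l²: 1.0111z² + 0.1734z + -0.1315 = 0;  Δ = 0.5617;  z = -0.4563 or 0.2849 → z<0 root = -0.4563
x = -0.0236, y = -0.0614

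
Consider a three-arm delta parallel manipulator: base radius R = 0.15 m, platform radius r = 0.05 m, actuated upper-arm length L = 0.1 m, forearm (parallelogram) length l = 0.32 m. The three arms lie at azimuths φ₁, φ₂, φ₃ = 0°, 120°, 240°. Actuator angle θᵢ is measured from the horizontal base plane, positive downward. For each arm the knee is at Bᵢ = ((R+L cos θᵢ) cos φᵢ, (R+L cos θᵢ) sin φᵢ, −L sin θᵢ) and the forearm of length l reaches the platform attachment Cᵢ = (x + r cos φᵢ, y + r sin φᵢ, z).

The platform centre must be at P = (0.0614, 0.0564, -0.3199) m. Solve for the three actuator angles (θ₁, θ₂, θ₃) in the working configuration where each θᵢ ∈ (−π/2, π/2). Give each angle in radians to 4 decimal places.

θ₁ = 0.3487, θ₂ = 0.6104, θ₃ = 1.1342

φ1=0.0° → target in arm frame (0.0614, 0.0564)
  A=0.0386, B=-0.3199, C=(l²−L²−A²−y'²−z²)/(2L)=-0.0730
  θ1 = atan2(B,A) + arccos(C/0.3222) = 0.3487
φ2=120.0° → target in arm frame (0.0181, -0.0814)
  e−x'=0.0819;  (l²−L²−(e−x')²−y'²−z²)/2L = -0.1163
  √(A²+B²)=0.3302;  θ2 = -1.3203+1.9307 ≈ 0.6104
rotate P by −φ3: (-0.0795, 0.0250, -0.3199)
  A=0.1795, B=-0.3199, C=(l²−L²−A²−y'²−z²)/(2L)=-0.2140
  γ=atan2(-0.3199,0.1795)=-1.0594;  ψ=arccos(-0.5833)=2.1936;  θ3=γ+ψ≈1.1342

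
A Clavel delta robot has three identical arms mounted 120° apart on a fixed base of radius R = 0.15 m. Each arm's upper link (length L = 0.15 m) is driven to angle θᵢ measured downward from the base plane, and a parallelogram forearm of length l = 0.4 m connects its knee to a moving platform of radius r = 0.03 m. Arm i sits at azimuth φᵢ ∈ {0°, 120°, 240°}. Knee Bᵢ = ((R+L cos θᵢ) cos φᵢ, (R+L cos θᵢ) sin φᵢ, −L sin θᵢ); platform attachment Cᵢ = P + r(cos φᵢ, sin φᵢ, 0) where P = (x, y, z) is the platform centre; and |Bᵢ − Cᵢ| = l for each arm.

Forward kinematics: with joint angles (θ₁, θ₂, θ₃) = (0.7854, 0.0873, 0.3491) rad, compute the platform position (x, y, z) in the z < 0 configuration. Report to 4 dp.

(-0.0858, 0.0309, -0.3546)

φ1=0.0°: virtual centre (0.2261, 0.0000, -0.1061), radius l
arm 2 at φ=120.0°: ρ2 = 0.2694;  centre 2 = (-0.1347, 0.2333, -0.0131)
centre 3 = (0.2610·cos240.0°, 0.2610·sin240.0°, -0.0513) = (-0.1305, -0.2260, -0.0513)
eliminate P² terms by subtracting sphere 1 from 2 and 3
linear system: -0.7216x+0.4667y = 0.0104−0.1860z; -0.7131x+-0.4520y = 0.0084−0.1095z
Cramer: x(z) = -0.0131+0.2051z;  y(z) = 0.0021-0.0813z
quadratic in z: (1.0487)z²+(0.1137)z+(-0.0916)=0, √Δ=0.6301 → z ∈ {-0.3546, 0.2462}; z = -0.3546 (taking z<0)
x = -0.0858, y = 0.0309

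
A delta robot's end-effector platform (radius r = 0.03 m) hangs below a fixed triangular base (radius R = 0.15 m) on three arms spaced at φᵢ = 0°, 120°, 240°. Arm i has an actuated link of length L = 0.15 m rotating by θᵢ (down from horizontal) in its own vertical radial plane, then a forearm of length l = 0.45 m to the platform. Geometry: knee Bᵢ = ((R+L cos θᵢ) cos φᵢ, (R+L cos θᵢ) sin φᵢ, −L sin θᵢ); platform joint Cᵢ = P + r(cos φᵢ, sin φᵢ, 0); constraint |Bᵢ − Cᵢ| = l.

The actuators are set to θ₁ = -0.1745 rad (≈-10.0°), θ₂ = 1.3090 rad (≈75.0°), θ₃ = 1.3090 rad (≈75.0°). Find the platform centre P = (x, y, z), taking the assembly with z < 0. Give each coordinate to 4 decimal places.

(0.2462, 0.0000, -0.4234)

φ1=0.0°: virtual centre (0.2677, 0.0000, 0.0260), radius l
centre 2 = (0.1588·cos120.0°, 0.1588·sin120.0°, -0.1449) = (-0.0794, 0.1375, -0.1449)
centre 3 = (0.1588·cos240.0°, 0.1588·sin240.0°, -0.1449) = (-0.0794, -0.1375, -0.1449)
|centre ₂|²−|centre ₁|² = -0.0261;  |centre ₃|²−|centre ₁|² = -0.0261
plane₁₂: -0.6943x+0.2751y+-0.3419z = -0.0261
det = 0.3820;  x = 0.0376+-0.4924z,  y = 0.0000+0.0000z
quadratic in z: (1.2425)z²+(0.1745)z+(-0.1489)=0, √Δ=0.8777 → z ∈ {-0.4234, 0.2830}; z = -0.4234 (taking z<0)
x = 0.2462, y = 0.0000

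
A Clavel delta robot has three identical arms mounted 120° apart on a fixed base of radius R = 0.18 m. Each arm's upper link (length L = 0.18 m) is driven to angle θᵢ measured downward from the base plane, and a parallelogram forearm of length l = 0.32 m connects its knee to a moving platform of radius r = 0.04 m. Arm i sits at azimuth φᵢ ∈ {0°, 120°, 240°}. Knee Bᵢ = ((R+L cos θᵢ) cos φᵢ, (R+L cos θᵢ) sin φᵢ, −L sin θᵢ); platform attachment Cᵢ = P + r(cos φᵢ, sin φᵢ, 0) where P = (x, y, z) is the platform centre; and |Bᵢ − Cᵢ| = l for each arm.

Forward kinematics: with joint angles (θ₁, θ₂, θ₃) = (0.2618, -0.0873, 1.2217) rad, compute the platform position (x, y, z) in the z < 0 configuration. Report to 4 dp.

centre 1 = (0.3139·cos0.0°, 0.3139·sin0.0°, -0.0466) = (0.3139, 0.0000, -0.0466)
arm 2 at φ=120.0°: (R−r)+L cos θ2 = 0.3193;  centre 2 = (-0.1597, 0.2765, 0.0157)
arm 3 at φ=240.0°: (R−r)+L cos θ3 = 0.2016;  centre 3 = (-0.1008, -0.1746, -0.1691)
|centre ₂|²−|centre ₁|² = 0.0015;  |centre ₃|²−|centre ₁|² = -0.0314
linear system: -0.9470x+0.5531y = 0.0015−0.1246z; -0.8293x+-0.3491y = -0.0314−-0.2451z
Cramer: x(z) = 0.0214-0.1167z;  y(z) = 0.0393-0.4250z
quadratic in z: (1.1942)z²+(0.1280)z+(-0.0131)=0, √Δ=0.2812 → z ∈ {-0.1713, 0.0641}; z = -0.1713 (taking z<0)
x = 0.0413, y = 0.1121

(0.0413, 0.1121, -0.1713)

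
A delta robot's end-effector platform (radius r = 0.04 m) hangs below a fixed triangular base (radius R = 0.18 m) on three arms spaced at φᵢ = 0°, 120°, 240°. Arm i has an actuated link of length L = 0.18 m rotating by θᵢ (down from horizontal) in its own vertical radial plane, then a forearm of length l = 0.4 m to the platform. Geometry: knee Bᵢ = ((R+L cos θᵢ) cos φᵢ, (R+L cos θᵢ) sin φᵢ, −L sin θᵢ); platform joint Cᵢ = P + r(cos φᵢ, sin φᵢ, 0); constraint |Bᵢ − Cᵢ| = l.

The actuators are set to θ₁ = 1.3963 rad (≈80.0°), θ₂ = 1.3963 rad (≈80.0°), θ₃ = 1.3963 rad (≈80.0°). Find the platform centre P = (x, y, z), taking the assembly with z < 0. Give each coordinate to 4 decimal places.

(0.0000, 0.0000, -0.5388)

arm 1 at φ=0.0°: ρ1 = 0.1713;  O1 = (0.1713, 0.0000, -0.1773)
O2 = (0.1713·cos120.0°, 0.1713·sin120.0°, -0.1773) = (-0.0856, 0.1483, -0.1773)
φ3=240.0°: virtual centre (-0.0856, -0.1483, -0.1773), radius l
eliminate P² terms by subtracting sphere 1 from 2 and 3
plane₁₂: -0.5138x+0.2966y+0.0000z = 0.0000
Cramer: x(z) = 0.0000+0.0000z;  y(z) = 0.0000+0.0000z
sphere 1 gives Az²+Bz+C=0 with A=1.0000, B=0.3545, C=-0.0992;  B²−4AC=0.5227;  roots -0.5388, 0.1842;  negative root z = -0.5388
x = 0.0000, y = 0.0000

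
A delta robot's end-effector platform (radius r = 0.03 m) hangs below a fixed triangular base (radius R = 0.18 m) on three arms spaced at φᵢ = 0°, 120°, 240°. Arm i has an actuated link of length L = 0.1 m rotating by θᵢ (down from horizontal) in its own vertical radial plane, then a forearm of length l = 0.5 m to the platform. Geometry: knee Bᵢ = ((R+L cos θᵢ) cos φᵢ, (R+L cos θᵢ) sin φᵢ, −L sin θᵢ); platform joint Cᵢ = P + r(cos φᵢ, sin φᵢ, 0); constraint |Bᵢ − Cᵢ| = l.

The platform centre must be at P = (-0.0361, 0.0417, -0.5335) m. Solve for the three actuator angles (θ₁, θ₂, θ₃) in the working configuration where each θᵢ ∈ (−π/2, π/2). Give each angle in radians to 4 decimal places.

θ₁ = 1.1347, θ₂ = 0.6983, θ₃ = 1.0470

arm 1 (φ=0.0°): x'=-0.0361, y'=0.0417
  A cos θ + B sin θ = C:  0.1861·cos θ + -0.5335·sin θ = -0.4050
  θ1 = atan2(B,A) + arccos(C/0.5650) = 1.1347
φ2=120.0° → target in arm frame (0.0542, 0.0104)
  e−x'=0.0958;  (l²−L²−(e−x')²−y'²−z²)/2L = -0.2696
  θ2 = atan2(B,A) + arccos(C/0.5420) = 0.6983
arm 3 (φ=240.0°): x'=-0.0181, y'=-0.0521
  A cos θ + B sin θ = C:  0.1681·cos θ + -0.5335·sin θ = -0.3779
  θ3 = atan2(B,A) + arccos(C/0.5593) = 1.0470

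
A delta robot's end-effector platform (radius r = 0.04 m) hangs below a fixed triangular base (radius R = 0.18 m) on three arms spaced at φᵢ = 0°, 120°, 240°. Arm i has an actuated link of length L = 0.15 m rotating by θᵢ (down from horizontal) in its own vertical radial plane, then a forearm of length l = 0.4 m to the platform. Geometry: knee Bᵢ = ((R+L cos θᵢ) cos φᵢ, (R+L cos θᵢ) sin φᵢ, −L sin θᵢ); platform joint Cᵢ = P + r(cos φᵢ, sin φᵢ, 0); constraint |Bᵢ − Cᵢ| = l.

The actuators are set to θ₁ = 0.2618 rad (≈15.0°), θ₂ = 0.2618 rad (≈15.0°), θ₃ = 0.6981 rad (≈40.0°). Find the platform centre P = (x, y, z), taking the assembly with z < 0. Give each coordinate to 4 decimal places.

φ1=0.0°: virtual centre (0.2849, 0.0000, -0.0388), radius l
φ2=120.0°: virtual centre (-0.1424, 0.2467, -0.0388), radius l
φ3=240.0°: virtual centre (-0.1275, -0.2208, -0.0964), radius l
|S₂|²−|S₁|² = 0.0000;  |S₃|²−|S₁|² = -0.0084
[-0.8547 0.4934 0.0000]·P = 0.0000;  [-0.8247 -0.4415 -0.1152]·P = -0.0084
Cramer: x(z) = 0.0053-0.0725z;  y(z) = 0.0091-0.1255z
quadratic in z: (1.0210)z²+(0.1159)z+(-0.0802)=0, √Δ=0.5840 → z ∈ {-0.3427, 0.2293}; z = -0.3427 (taking z<0)
x = 0.0301, y = 0.0522

(0.0301, 0.0522, -0.3427)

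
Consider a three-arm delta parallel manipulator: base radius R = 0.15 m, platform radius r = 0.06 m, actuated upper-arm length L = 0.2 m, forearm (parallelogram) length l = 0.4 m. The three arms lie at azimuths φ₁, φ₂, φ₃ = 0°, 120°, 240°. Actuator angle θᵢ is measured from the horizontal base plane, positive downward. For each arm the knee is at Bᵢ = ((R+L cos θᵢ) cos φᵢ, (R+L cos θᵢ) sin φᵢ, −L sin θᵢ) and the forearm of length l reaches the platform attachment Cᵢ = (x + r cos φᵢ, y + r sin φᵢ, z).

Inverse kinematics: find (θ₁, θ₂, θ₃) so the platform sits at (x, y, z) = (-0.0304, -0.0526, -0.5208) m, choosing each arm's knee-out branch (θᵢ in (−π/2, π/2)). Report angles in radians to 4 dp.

φ1=0.0° → target in arm frame (-0.0304, -0.0526)
  A cos θ + B sin θ = C:  0.1204·cos θ + -0.5208·sin θ = -0.4212
  √(A²+B²)=0.5345;  θ1 = -1.3436+2.4784 ≈ 1.1348
rotate P by −φ2: (-0.0304, 0.0526, -0.5208)
  e−x'=0.1204;  (l²−L²−(e−x')²−y'²−z²)/2L = -0.4212
  √(A²+B²)=0.5345;  θ2 = -1.3437+2.4784 ≈ 1.1347
rotate P by −φ3: (0.0608, 0.0000, -0.5208)
  e−x'=0.0292;  (l²−L²−(e−x')²−y'²−z²)/2L = -0.3802
  θ3 = atan2(B,A) + arccos(C/0.5216) = 0.8728

θ₁ = 1.1348, θ₂ = 1.1347, θ₃ = 0.8728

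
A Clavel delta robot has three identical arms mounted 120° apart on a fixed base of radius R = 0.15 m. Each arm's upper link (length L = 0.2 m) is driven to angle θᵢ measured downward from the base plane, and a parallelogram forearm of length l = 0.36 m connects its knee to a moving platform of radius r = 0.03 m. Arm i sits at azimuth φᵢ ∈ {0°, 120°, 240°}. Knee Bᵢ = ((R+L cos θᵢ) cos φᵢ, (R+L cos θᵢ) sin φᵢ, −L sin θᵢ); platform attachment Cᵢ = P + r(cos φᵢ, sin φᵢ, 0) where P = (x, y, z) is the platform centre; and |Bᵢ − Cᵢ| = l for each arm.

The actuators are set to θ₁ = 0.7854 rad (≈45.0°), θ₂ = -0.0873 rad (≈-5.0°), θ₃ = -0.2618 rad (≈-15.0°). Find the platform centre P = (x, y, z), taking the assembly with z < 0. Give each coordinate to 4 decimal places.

(-0.0952, -0.0111, -0.1894)

φ1=0.0°: virtual centre (0.2614, 0.0000, -0.1414), radius l
O2 = (0.3192·cos120.0°, 0.3192·sin120.0°, 0.0174) = (-0.1596, 0.2765, 0.0174)
arm 3 at φ=240.0°: (R−r)+L cos θ3 = 0.3132;  O3 = (-0.1566, -0.2712, 0.0518)
eliminate P² terms by subtracting sphere 1 from 2 and 3
linear system: -0.8421x+0.5529y = 0.0139−0.3177z; -0.8360x+-0.5425y = 0.0124−0.3864z
Cramer: x(z) = -0.0157+0.4200z;  y(z) = 0.0012+0.0650z
sphere 1 gives Az²+Bz+C=0 with A=1.1806, B=0.0503, C=-0.0328;  B²−4AC=0.1575;  roots -0.1894, 0.1468;  negative root z = -0.1894
x = -0.0952, y = -0.0111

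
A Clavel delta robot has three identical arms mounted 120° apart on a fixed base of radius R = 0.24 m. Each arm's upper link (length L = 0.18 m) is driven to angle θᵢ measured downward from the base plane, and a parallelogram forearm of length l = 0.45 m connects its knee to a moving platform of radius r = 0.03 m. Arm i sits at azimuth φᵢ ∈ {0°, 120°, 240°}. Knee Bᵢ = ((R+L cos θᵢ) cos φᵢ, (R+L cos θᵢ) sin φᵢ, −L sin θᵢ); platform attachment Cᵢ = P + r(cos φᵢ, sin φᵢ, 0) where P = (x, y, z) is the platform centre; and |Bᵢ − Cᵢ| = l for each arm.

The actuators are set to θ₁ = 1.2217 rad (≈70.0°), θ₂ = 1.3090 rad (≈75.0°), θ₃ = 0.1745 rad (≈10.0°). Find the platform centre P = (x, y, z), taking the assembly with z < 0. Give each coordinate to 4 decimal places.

(-0.0699, -0.1489, -0.4216)

arm 1 at φ=0.0°: ρ1 = 0.2716;  S1 = (0.2716, 0.0000, -0.1691)
φ2=120.0°: virtual centre (-0.1283, 0.2222, -0.1739), radius l
φ3=240.0°: virtual centre (-0.1936, -0.3354, -0.0313), radius l
|S₂|²−|S₁|² = -0.0063;  |S₃|²−|S₁|² = 0.0486
[-0.7997 0.4444 -0.0094]·P = -0.0063;  [-0.9304 -0.6708 0.2758]·P = 0.0486
Cramer: x(z) = -0.0183+0.1224z;  y(z) = -0.0471+0.2414z
quadratic in z: (1.0733)z²+(0.2446)z+(-0.0877)=0, √Δ=0.6604 → z ∈ {-0.4216, 0.1937}; z = -0.4216 (taking z<0)
x = -0.0699, y = -0.1489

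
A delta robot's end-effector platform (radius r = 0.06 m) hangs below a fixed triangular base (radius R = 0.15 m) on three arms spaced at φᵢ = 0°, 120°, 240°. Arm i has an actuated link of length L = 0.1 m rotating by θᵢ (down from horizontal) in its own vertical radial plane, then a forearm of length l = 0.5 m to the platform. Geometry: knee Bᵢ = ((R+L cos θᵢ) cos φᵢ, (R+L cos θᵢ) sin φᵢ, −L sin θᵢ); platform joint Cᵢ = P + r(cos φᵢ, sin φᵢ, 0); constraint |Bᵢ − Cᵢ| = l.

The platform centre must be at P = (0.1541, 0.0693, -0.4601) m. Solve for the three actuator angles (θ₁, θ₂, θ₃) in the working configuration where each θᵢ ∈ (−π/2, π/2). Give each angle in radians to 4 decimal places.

θ₁ = -0.3487, θ₂ = 0.3496, θ₃ = 0.7860

φ1=0.0° → target in arm frame (0.1541, 0.0693)
  A=-0.0641, B=-0.4601, C=(l²−L²−A²−y'²−z²)/(2L)=0.0970
  √(A²+B²)=0.4645;  θ1 = -1.7092+1.3605 ≈ -0.3487
rotate P by −φ2: (-0.0170, -0.1681, -0.4601)
  A=0.1070, B=-0.4601, C=(l²−L²−A²−y'²−z²)/(2L)=-0.0570
  γ=atan2(-0.4601,0.1070)=-1.3422;  ψ=arccos(-0.1207)=1.6918;  θ2=γ+ψ≈0.3496
rotate P by −φ3: (-0.1371, 0.0988, -0.4601)
  A cos θ + B sin θ = C:  0.2271·cos θ + -0.4601·sin θ = -0.1651
  γ=atan2(-0.4601,0.2271)=-1.1124;  ψ=arccos(-0.3217)=1.8983;  θ3=γ+ψ≈0.7860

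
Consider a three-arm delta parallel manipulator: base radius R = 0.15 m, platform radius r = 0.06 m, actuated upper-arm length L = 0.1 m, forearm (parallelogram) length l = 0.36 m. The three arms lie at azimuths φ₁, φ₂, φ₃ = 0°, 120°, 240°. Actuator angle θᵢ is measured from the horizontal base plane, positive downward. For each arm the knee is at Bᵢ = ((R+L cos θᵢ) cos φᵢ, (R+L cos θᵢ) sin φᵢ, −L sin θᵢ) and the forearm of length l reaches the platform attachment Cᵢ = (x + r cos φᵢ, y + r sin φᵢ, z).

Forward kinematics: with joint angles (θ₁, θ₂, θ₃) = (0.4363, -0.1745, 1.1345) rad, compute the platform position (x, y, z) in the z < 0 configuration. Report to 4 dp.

(0.0136, 0.1462, -0.3257)

S1 = (0.1806·cos0.0°, 0.1806·sin0.0°, -0.0423) = (0.1806, 0.0000, -0.0423)
S2 = (0.1885·cos120.0°, 0.1885·sin120.0°, 0.0174) = (-0.0942, 0.1632, 0.0174)
φ3=240.0°: virtual centre (-0.0661, -0.1145, -0.0906), radius l
eliminate P² terms by subtracting sphere 1 from 2 and 3
[-0.5497 0.3265 0.1192]·P = 0.0014;  [-0.4935 -0.2291 -0.0967]·P = -0.0087
det = 0.2871;  x = 0.0088+-0.0149z,  y = 0.0191+-0.3903z
quadratic in z: (1.1526)z²+(0.0747)z+(-0.0979)=0, √Δ=0.6760 → z ∈ {-0.3257, 0.2609}; z = -0.3257 (taking z<0)
x = 0.0136, y = 0.1462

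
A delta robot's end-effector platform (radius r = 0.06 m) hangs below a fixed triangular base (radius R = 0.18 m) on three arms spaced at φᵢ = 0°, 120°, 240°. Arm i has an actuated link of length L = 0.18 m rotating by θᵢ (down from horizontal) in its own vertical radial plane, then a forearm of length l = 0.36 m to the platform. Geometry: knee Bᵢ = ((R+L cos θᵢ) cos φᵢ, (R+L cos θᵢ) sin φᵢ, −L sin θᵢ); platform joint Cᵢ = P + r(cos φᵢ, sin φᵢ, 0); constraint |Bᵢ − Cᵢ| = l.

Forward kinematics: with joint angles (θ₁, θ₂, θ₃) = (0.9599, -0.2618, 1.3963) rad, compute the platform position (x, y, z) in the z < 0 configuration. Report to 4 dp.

(-0.0330, 0.2077, -0.2917)

φ1=0.0°: virtual centre (0.2232, 0.0000, -0.1474), radius l
arm 2 at φ=120.0°: e+L cos θ2 = 0.2939;  centre 2 = (-0.1469, 0.2545, 0.0466)
φ3=240.0°: virtual centre (-0.0756, -0.1310, -0.1773), radius l
eliminate P² terms by subtracting sphere 1 from 2 and 3
linear system: -0.7404x+0.5090y = 0.0169−0.3881z; -0.5977x+-0.2620y = -0.0173−-0.0596z
Cramer: x(z) = 0.0087+0.1431z;  y(z) = 0.0460-0.5542z
sphere 1 gives Az²+Bz+C=0 with A=1.3277, B=0.1825, C=-0.0597;  B²−4AC=0.3505;  roots -0.2917, 0.1542;  negative root z = -0.2917
x = -0.0330, y = 0.2077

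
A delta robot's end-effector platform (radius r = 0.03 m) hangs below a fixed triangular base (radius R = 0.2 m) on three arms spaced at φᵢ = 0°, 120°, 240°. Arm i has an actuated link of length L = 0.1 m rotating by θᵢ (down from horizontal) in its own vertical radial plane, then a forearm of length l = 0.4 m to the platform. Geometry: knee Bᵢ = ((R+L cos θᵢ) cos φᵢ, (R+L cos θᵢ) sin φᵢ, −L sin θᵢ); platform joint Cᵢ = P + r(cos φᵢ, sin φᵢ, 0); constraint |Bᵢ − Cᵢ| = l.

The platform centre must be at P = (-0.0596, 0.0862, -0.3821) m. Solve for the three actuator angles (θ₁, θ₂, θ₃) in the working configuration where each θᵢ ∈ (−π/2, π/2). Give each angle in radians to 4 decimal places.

θ₁ = 1.2223, θ₂ = 0.1747, θ₃ = 1.1349

φ1=0.0° → target in arm frame (-0.0596, 0.0862)
  A cos θ + B sin θ = C:  0.2296·cos θ + -0.3821·sin θ = -0.2807
  γ=atan2(-0.3821,0.2296)=-1.0297;  ψ=arccos(-0.6298)=2.2520;  θ1=γ+ψ≈1.2223
rotate P by −φ2: (0.1045, 0.0085, -0.3821)
  A cos θ + B sin θ = C:  0.0655·cos θ + -0.3821·sin θ = -0.0018
  √(A²+B²)=0.3877;  θ2 = -1.4009+1.5756 ≈ 0.1747
arm 3 (φ=240.0°): x'=-0.0449, y'=-0.0947
  A cos θ + B sin θ = C:  0.2149·cos θ + -0.3821·sin θ = -0.2557
  θ3 = atan2(B,A) + arccos(C/0.4384) = 1.1349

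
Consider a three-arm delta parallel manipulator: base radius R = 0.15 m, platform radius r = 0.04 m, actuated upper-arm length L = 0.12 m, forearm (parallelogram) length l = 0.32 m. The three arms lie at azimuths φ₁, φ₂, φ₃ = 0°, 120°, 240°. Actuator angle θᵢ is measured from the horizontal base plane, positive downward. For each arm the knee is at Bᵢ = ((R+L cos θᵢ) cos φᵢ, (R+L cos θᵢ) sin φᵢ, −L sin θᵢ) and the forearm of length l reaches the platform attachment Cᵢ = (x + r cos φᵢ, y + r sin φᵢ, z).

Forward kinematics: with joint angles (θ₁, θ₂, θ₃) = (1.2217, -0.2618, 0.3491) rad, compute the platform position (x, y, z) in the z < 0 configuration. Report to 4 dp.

(-0.1334, 0.0470, -0.2516)

S1 = (0.1510·cos0.0°, 0.1510·sin0.0°, -0.1128) = (0.1510, 0.0000, -0.1128)
arm 2 at φ=120.0°: e+L cos θ2 = 0.2259;  S2 = (-0.1130, 0.1956, 0.0311)
arm 3 at φ=240.0°: e+L cos θ3 = 0.2228;  S3 = (-0.1114, -0.1929, -0.0410)
eliminate P² terms by subtracting sphere 1 from 2 and 3
[-0.5280 0.3913 0.2876]·P = 0.0165;  [-0.5249 -0.3858 0.1434]·P = 0.0158
Cramer: x(z) = -0.0306+0.4085z;  y(z) = 0.0008-0.1839z
quadratic in z: (1.2007)z²+(0.0768)z+(-0.0567)=0, √Δ=0.5274 → z ∈ {-0.2516, 0.1876}; z = -0.2516 (taking z<0)
x = -0.1334, y = 0.0470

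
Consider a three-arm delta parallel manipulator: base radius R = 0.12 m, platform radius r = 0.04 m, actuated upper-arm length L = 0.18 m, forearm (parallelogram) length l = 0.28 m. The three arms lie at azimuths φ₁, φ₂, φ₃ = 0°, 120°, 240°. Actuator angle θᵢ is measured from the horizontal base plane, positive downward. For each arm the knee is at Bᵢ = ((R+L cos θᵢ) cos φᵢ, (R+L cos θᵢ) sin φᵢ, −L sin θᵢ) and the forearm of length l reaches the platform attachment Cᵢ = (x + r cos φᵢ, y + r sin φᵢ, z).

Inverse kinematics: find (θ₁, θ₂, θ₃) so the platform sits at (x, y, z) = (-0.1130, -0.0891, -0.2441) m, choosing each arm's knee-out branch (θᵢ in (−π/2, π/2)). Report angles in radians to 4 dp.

φ1=0.0° → target in arm frame (-0.1130, -0.0891)
  A cos θ + B sin θ = C:  0.1930·cos θ + -0.2441·sin θ = -0.1633
  γ=atan2(-0.2441,0.1930)=-0.9018;  ψ=arccos(-0.5246)=2.1231;  θ1=γ+ψ≈1.2213
rotate P by −φ2: (-0.0207, 0.1424, -0.2441)
  e−x'=0.1007;  (l²−L²−(e−x')²−y'²−z²)/2L = -0.1222
  γ=atan2(-0.2441,0.1007)=-1.1797;  ψ=arccos(-0.4629)=2.0520;  θ2=γ+ψ≈0.8724
φ3=240.0° → target in arm frame (0.1337, -0.0533)
  A=-0.0537, B=-0.2441, C=(l²−L²−A²−y'²−z²)/(2L)=-0.0536
  θ3 = atan2(B,A) + arccos(C/0.2499) = -0.0001

θ₁ = 1.2213, θ₂ = 0.8724, θ₃ = -0.0001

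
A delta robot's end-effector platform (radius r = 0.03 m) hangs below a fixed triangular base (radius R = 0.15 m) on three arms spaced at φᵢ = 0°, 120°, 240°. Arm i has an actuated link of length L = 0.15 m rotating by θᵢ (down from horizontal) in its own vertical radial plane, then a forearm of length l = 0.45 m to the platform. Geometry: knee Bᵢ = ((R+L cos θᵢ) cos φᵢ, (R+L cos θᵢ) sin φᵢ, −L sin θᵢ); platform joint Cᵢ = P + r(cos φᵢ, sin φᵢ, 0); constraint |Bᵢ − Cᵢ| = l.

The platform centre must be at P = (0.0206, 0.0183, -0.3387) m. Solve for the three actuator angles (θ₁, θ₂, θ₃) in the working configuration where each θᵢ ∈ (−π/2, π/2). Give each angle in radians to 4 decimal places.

φ1=0.0° → target in arm frame (0.0206, 0.0183)
  A cos θ + B sin θ = C:  0.0994·cos θ + -0.3387·sin θ = 0.1836
  θ1 = atan2(B,A) + arccos(C/0.3530) = -0.2614
φ2=120.0° → target in arm frame (0.0055, -0.0270)
  A cos θ + B sin θ = C:  0.1145·cos θ + -0.3387·sin θ = 0.1715
  √(A²+B²)=0.3575;  θ2 = -1.2449+1.0704 ≈ -0.1745
rotate P by −φ3: (-0.0261, 0.0087, -0.3387)
  A cos θ + B sin θ = C:  0.1461·cos θ + -0.3387·sin θ = 0.1462
  θ3 = atan2(B,A) + arccos(C/0.3689) = 0.0000

θ₁ = -0.2614, θ₂ = -0.1745, θ₃ = 0.0000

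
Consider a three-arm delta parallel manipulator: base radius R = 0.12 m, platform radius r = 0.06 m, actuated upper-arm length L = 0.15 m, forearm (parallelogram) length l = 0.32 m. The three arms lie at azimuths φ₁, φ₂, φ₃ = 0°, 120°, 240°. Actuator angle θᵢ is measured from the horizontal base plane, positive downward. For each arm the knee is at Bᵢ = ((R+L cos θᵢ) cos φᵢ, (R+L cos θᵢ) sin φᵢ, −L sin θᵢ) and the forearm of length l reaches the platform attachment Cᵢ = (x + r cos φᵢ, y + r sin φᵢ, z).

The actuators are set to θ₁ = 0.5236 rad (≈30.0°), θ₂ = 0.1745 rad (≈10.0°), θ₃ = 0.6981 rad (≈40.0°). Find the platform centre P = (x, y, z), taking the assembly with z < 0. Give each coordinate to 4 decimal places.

(-0.0118, 0.0718, -0.3128)

arm 1 at φ=0.0°: (R−r)+L cos θ1 = 0.1899;  S1 = (0.1899, 0.0000, -0.0750)
arm 2 at φ=120.0°: (R−r)+L cos θ2 = 0.2077;  S2 = (-0.1039, 0.1799, -0.0260)
arm 3 at φ=240.0°: (R−r)+L cos θ3 = 0.1749;  S3 = (-0.0875, -0.1515, -0.0964)
eliminate P² terms by subtracting sphere 1 from 2 and 3
linear system: -0.5875x+0.3598y = 0.0021−0.0979z; -0.5547x+-0.3030y = -0.0018−-0.0428z
det = 0.3776;  x = 0.0000+0.0378z,  y = 0.0059+-0.2105z
sphere 1 gives Az²+Bz+C=0 with A=1.0457, B=0.1332, C=-0.0607;  B²−4AC=0.2715;  roots -0.3128, 0.1855;  negative root z = -0.3128
x = -0.0118, y = 0.0718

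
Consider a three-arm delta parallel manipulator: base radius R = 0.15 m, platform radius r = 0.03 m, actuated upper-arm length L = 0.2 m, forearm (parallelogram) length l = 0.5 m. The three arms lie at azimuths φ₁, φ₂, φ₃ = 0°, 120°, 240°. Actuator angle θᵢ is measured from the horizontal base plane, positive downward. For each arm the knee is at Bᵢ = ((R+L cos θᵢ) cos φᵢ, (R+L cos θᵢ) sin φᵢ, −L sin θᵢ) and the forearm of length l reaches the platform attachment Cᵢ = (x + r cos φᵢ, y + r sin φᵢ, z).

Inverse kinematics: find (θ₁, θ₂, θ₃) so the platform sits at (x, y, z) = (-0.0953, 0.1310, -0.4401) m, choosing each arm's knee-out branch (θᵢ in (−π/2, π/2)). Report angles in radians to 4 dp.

θ₁ = 0.6982, θ₂ = -0.1743, θ₃ = 0.6110

rotate P by −φ1: (-0.0953, 0.1310, -0.4401)
  A cos θ + B sin θ = C:  0.2153·cos θ + -0.4401·sin θ = -0.1180
  γ=atan2(-0.4401,0.2153)=-1.1158;  ψ=arccos(-0.2409)=1.8140;  θ1=γ+ψ≈0.6982
arm 2 (φ=120.0°): x'=0.1611, y'=0.0170
  e−x'=-0.0411;  (l²−L²−(e−x')²−y'²−z²)/2L = 0.0358
  √(A²+B²)=0.4420;  θ2 = -1.6639+1.4896 ≈ -0.1743
φ3=240.0° → target in arm frame (-0.0658, -0.1480)
  A cos θ + B sin θ = C:  0.1858·cos θ + -0.4401·sin θ = -0.1003
  √(A²+B²)=0.4777;  θ3 = -1.1713+1.7823 ≈ 0.6110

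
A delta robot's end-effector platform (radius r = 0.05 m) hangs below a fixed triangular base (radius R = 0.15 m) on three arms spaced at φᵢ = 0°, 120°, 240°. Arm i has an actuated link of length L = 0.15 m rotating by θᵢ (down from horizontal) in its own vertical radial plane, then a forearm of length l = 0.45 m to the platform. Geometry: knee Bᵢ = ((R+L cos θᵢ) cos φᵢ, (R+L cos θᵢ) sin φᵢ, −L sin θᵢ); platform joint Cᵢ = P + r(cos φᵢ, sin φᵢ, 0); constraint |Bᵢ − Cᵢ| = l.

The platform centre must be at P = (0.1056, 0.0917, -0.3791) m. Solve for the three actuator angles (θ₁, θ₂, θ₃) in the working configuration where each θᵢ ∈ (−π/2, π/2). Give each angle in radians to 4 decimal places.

θ₁ = -0.2621, θ₂ = 0.0870, θ₃ = 0.6980

arm 1 (φ=0.0°): x'=0.1056, y'=0.0917
  e−x'=-0.0056;  (l²−L²−(e−x')²−y'²−z²)/2L = 0.0928
  γ=atan2(-0.3791,-0.0056)=-1.5856;  ψ=arccos(0.2448)=1.3235;  θ1=γ+ψ≈-0.2621
arm 2 (φ=120.0°): x'=0.0266, y'=-0.1373
  A=0.0734, B=-0.3791, C=(l²−L²−A²−y'²−z²)/(2L)=0.0402
  θ2 = atan2(B,A) + arccos(C/0.3861) = 0.0870
arm 3 (φ=240.0°): x'=-0.1322, y'=0.0456
  A cos θ + B sin θ = C:  0.2322·cos θ + -0.3791·sin θ = -0.0657
  θ3 = atan2(B,A) + arccos(C/0.4446) = 0.6980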